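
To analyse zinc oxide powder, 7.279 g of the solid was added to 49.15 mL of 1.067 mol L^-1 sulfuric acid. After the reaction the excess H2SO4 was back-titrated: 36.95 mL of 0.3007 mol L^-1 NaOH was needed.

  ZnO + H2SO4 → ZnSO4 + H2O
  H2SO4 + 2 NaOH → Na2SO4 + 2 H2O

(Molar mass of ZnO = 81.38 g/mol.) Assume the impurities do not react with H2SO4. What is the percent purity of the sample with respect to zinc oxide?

52.42 %

n(H2SO4) added = 0.04915 × 1.067 = 0.05244 mol
n(NaOH) used in back-titration = 0.03695 × 0.3007 = 0.01111 mol
From the 1:2 ratio, n(H2SO4) left over = 1/2 × 0.01111 = 5.555 × 10^-3 mol
n(H2SO4) consumed by analyte = 0.05244 − 5.555 × 10^-3 = 0.04689 mol
n(ZnO) = 0.04689 mol (1:1 ratio)
mass of ZnO = 0.04689 × 81.38 = 3.816 g
% ZnO = 3.816 / 7.279 × 100 = 52.42 %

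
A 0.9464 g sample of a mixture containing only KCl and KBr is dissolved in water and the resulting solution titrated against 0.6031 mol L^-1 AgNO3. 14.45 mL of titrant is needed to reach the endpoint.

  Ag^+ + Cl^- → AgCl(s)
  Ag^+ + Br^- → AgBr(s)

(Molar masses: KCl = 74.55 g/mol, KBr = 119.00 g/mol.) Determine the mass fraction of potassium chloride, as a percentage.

16.07 %

n(AgNO3) = 0.01445 × 0.6031 = 8.715 × 10^-3 mol
Let x = n(KCl), y = n(KBr).
Titrant: 1x + 1y = 8.715 × 10^-3;  mass: 74.55x + 119.00y = 0.9464
Solving, x = 2.040 × 10^-3 mol, y = 6.675 × 10^-3 mol
mass of KCl = 2.040 × 10^-3 × 74.55 = 0.1521 g
% KCl = 0.1521 / 0.9464 × 100 = 16.07 %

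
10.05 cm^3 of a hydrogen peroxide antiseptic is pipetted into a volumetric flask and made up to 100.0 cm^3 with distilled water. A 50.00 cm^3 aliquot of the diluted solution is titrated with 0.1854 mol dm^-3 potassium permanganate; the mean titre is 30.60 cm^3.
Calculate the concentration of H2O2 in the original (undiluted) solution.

2 MnO4^- + 5 H2O2 + 6 H^+ → 2 Mn^2+ + 5 O2 + 8 H2O
n(KMnO4) = 0.03060 × 0.1854 = 5.673 × 10^-3 mol
From the 5:2 ratio, n(H2O2) in the aliquot = 5/2 × 5.673 × 10^-3 = 0.01418 mol
[H2O2]_dilute = 0.01418 / 0.05000 = 0.2837 mol/L
Dilution factor = 100.0 / 10.05 = 9.950
[H2O2]_stock = 0.2837 × 9.950 = 2.823 mol/L

2.823 mol/L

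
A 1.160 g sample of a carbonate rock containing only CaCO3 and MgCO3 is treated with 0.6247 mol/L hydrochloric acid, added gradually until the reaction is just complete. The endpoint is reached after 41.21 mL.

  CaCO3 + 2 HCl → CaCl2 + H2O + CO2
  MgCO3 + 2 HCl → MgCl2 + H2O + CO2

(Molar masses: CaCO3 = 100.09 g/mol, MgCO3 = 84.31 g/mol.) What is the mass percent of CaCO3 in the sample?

n(HCl) = 0.04121 × 0.6247 = 0.02574 mol
Let x = n(CaCO3), y = n(MgCO3).
Titrant: 2x + 2y = 0.02574;  mass: 100.09x + 84.31y = 1.160
Solving, x = 4.738 × 10^-3 mol, y = 8.134 × 10^-3 mol
mass of CaCO3 = 4.738 × 10^-3 × 100.09 = 0.4742 g
% CaCO3 = 0.4742 / 1.160 × 100 = 40.88 %

40.88 %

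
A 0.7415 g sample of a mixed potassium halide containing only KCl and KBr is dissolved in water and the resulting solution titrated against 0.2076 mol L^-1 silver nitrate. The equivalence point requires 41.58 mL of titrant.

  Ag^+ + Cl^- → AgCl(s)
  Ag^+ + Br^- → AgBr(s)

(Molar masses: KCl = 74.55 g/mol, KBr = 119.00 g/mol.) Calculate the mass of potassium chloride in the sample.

0.4792 g

n(AgNO3) = 0.04158 × 0.2076 = 8.632 × 10^-3 mol
Let x = n(KCl), y = n(KBr).
Titrant: 1x + 1y = 8.632 × 10^-3;  mass: 74.55x + 119.00y = 0.7415
Solving, x = 6.428 × 10^-3 mol, y = 2.204 × 10^-3 mol
mass of KCl = 6.428 × 10^-3 × 74.55 = 0.4792 g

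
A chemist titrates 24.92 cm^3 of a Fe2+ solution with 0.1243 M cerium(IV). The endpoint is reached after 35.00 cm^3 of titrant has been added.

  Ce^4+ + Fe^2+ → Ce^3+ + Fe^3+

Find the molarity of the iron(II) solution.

0.1746 M

n(Ce4+) = 0.03500 L × 0.1243 mol/L = 4.350 × 10^-3 mol
n(Fe2+) = 4.350 × 10^-3 mol (1:1 mole ratio)
[Fe2+] = 4.350 × 10^-3 mol / 0.02492 L = 0.1746 mol/L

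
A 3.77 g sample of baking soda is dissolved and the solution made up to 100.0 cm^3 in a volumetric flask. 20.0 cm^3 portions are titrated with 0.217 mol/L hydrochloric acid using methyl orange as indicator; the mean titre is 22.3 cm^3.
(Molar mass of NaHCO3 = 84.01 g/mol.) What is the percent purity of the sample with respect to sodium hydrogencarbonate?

NaHCO3 + HCl → NaCl + H2O + CO2
n(HCl) per titration = 0.0223 × 0.217 = 4.84 × 10^-3 mol
n(NaHCO3) in each aliquot = 4.84 × 10^-3 mol (1:1 ratio)
n(NaHCO3) in the whole flask = 4.84 × 10^-3 × 100.0/20.0 = 0.0242 mol
mass of NaHCO3 = 0.0242 × 84.01 = 2.03 g
% NaHCO3 = 2.03 / 3.77 × 100 = 53.9 %

53.9 %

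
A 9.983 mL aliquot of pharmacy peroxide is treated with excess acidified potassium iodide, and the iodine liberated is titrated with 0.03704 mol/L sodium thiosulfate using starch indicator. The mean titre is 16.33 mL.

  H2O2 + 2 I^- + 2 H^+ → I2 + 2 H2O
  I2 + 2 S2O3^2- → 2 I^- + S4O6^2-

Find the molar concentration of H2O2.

0.03029 mol/L

n(S2O3^2-) = 0.01633 × 0.03704 = 6.049 × 10^-4 mol
n(I2) = n(S2O3^2-)/2 = 3.024 × 10^-4 mol
n(H2O2) in the aliquot = 3.024 × 10^-4 mol (1:1 ratio)
[H2O2] = 3.024 × 10^-4 / 0.009983 = 0.03029 mol/L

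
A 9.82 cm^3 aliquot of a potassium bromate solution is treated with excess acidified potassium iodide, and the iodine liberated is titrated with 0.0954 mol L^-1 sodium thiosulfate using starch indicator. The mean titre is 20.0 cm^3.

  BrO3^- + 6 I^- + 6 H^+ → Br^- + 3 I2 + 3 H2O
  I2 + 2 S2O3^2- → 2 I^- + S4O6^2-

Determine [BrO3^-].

0.0324 mol/L

n(S2O3^2-) = 0.0200 × 0.0954 = 1.91 × 10^-3 mol
n(I2) = n(S2O3^2-)/2 = 9.54 × 10^-4 mol
From the 1:3 ratio, n(BrO3^-) in the aliquot = 1/3 × 9.54 × 10^-4 = 3.18 × 10^-4 mol
[BrO3^-] = 3.18 × 10^-4 / 0.00982 = 0.0324 mol/L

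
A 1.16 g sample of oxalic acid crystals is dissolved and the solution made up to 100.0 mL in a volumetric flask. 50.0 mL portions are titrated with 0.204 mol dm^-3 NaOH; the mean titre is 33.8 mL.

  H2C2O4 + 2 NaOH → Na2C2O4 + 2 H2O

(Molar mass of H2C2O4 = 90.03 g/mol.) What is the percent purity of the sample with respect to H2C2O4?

n(NaOH) per titration = 0.0338 × 0.204 = 6.90 × 10^-3 mol
From the 1:2 ratio, n(H2C2O4) in each aliquot = 1/2 × 6.90 × 10^-3 = 3.45 × 10^-3 mol
n(H2C2O4) in the whole flask = 3.45 × 10^-3 × 100.0/50.0 = 6.90 × 10^-3 mol
mass of H2C2O4 = 6.90 × 10^-3 × 90.03 = 0.621 g
% H2C2O4 = 0.621 / 1.16 × 100 = 53.5 %

53.5 %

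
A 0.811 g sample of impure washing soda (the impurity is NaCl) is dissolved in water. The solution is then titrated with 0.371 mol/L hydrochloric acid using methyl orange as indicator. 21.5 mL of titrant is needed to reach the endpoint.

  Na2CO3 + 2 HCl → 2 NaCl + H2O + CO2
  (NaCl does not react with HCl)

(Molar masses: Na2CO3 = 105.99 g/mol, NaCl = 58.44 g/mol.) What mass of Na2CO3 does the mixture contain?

n(HCl) = 0.0215 × 0.371 = 7.98 × 10^-3 mol
Let x = n(Na2CO3), y = n(NaCl).
Titrant: 2x = 7.98 × 10^-3;  mass: 105.99x + 58.44y = 0.811
Solving, x = 3.99 × 10^-3 mol, y = 6.64 × 10^-3 mol
mass of Na2CO3 = 3.99 × 10^-3 × 105.99 = 0.423 g

0.423 g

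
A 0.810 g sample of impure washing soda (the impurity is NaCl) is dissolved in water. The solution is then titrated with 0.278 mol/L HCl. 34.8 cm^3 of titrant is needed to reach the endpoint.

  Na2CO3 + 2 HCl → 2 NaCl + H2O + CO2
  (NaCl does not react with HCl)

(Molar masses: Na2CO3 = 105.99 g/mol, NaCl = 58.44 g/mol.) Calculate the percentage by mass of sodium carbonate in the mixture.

n(HCl) = 0.0348 × 0.278 = 9.67 × 10^-3 mol
Let x = n(Na2CO3), y = n(NaCl).
Titrant: 2x = 9.67 × 10^-3;  mass: 105.99x + 58.44y = 0.810
Solving, x = 4.84 × 10^-3 mol, y = 5.09 × 10^-3 mol
mass of Na2CO3 = 4.84 × 10^-3 × 105.99 = 0.513 g
% Na2CO3 = 0.513 / 0.810 × 100 = 63.3 %

63.3 %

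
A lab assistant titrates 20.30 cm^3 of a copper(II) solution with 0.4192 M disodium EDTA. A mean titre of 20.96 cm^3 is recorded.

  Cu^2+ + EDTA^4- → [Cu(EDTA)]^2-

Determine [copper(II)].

n(EDTA) = 0.02096 L × 0.4192 mol/L = 8.786 × 10^-3 mol
n(Cu2+) = 8.786 × 10^-3 mol (1:1 mole ratio)
[Cu2+] = 8.786 × 10^-3 mol / 0.02030 L = 0.4328 mol/L

0.4328 M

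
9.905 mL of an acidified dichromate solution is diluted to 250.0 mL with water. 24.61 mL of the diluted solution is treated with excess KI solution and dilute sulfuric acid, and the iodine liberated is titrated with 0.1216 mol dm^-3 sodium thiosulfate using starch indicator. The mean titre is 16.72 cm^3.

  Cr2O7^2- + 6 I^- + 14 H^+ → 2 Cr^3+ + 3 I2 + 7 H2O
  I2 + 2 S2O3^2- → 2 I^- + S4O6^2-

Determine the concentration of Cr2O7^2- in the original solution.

n(S2O3^2-) = 0.01672 × 0.1216 = 2.033 × 10^-3 mol
n(I2) = n(S2O3^2-)/2 = 1.017 × 10^-3 mol
From the 1:3 ratio, n(Cr2O7^2-) in the aliquot = 1/3 × 1.017 × 10^-3 = 3.389 × 10^-4 mol
[Cr2O7^2-]_dilute = 3.389 × 10^-4 / 0.02461 = 0.01377 mol/L
[Cr2O7^2-]_original = 0.01377 × 250.0/9.905 = 0.3475 mol/L

0.3475 mol/L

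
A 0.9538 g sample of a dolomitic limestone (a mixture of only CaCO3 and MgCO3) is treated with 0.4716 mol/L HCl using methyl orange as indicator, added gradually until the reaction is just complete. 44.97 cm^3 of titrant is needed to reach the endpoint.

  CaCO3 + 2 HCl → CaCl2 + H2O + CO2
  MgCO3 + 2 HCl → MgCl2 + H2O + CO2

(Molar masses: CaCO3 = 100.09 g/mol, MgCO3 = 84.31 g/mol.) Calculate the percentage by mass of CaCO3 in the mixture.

n(HCl) = 0.04497 × 0.4716 = 0.02121 mol
Let x = n(CaCO3), y = n(MgCO3).
Titrant: 2x + 2y = 0.02121;  mass: 100.09x + 84.31y = 0.9538
Solving, x = 3.789 × 10^-3 mol, y = 6.815 × 10^-3 mol
mass of CaCO3 = 3.789 × 10^-3 × 100.09 = 0.3792 g
% CaCO3 = 0.3792 / 0.9538 × 100 = 39.76 %

39.76 %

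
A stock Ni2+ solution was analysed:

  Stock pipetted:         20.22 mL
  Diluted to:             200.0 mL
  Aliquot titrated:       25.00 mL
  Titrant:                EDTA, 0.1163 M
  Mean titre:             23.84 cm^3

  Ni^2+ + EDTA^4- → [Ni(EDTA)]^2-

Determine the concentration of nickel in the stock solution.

1.097 M

n(EDTA) = 0.02384 × 0.1163 = 2.773 × 10^-3 mol
n(Ni2+) in the aliquot = 2.773 × 10^-3 mol (1:1 ratio)
[Ni2+]_dilute = 2.773 × 10^-3 / 0.02500 = 0.1109 mol/L
Dilution factor = 200.0 / 20.22 = 9.891
[Ni2+]_stock = 0.1109 × 9.891 = 1.097 mol/L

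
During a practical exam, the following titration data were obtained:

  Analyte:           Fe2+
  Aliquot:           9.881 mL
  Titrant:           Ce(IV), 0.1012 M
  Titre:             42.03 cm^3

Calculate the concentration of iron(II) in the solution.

0.4305 M

Ce^4+ + Fe^2+ → Ce^3+ + Fe^3+
n(Ce4+) = 0.04203 L × 0.1012 mol/L = 4.253 × 10^-3 mol
n(Fe2+) = 4.253 × 10^-3 mol (1:1 mole ratio)
[Fe2+] = 4.253 × 10^-3 mol / 0.009881 L = 0.4305 mol/L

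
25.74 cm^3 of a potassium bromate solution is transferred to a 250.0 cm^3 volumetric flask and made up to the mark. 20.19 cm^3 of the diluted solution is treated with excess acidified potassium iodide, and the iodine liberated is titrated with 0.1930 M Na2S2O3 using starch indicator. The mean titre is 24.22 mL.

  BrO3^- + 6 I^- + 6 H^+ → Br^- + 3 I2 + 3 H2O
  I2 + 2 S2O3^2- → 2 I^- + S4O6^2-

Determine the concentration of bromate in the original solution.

n(S2O3^2-) = 0.02422 × 0.1930 = 4.674 × 10^-3 mol
n(I2) = n(S2O3^2-)/2 = 2.337 × 10^-3 mol
From the 1:3 ratio, n(BrO3^-) in the aliquot = 1/3 × 2.337 × 10^-3 = 7.791 × 10^-4 mol
[BrO3^-]_dilute = 7.791 × 10^-4 / 0.02019 = 0.03859 mol/L
[BrO3^-]_original = 0.03859 × 250.0/25.74 = 0.3748 mol/L

0.3748 M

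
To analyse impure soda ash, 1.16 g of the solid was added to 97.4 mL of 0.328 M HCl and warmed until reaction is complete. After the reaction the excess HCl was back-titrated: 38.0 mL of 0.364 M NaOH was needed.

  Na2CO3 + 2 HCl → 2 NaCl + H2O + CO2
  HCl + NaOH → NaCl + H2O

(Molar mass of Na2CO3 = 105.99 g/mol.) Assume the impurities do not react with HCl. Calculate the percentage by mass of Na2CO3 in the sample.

82.8 %

n(HCl) added = 0.0974 × 0.328 = 0.0319 mol
n(NaOH) used in back-titration = 0.0380 × 0.364 = 0.0138 mol
n(HCl) left over = 0.0138 mol (1:1 ratio)
n(HCl) consumed by analyte = 0.0319 − 0.0138 = 0.0181 mol
From the 1:2 ratio, n(Na2CO3) = 1/2 × 0.0181 = 9.06 × 10^-3 mol
mass of Na2CO3 = 9.06 × 10^-3 × 105.99 = 0.960 g
% Na2CO3 = 0.960 / 1.16 × 100 = 82.8 %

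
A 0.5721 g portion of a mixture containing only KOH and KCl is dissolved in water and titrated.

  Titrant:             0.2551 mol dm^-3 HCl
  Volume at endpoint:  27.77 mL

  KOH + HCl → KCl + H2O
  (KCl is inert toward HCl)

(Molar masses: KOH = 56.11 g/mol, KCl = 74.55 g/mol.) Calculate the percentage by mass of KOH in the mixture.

n(HCl) = 0.02777 × 0.2551 = 7.084 × 10^-3 mol
Let x = n(KOH), y = n(KCl).
Titrant: 1x = 7.084 × 10^-3;  mass: 56.11x + 74.55y = 0.5721
Solving, x = 7.084 × 10^-3 mol, y = 2.342 × 10^-3 mol
mass of KOH = 7.084 × 10^-3 × 56.11 = 0.3975 g
% KOH = 0.3975 / 0.5721 × 100 = 69.48 %

69.48 %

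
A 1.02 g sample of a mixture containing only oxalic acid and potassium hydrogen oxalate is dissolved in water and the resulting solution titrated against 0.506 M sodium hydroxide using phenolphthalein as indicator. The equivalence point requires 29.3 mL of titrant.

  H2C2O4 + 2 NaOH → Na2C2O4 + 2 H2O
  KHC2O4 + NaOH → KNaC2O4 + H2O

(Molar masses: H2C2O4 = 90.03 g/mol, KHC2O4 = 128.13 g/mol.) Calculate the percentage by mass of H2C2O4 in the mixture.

46.7 %

n(NaOH) = 0.0293 × 0.506 = 0.0148 mol
Let x = n(H2C2O4), y = n(KHC2O4).
Titrant: 2x + 1y = 0.0148;  mass: 90.03x + 128.13y = 1.02
Solving, x = 5.29 × 10^-3 mol, y = 4.24 × 10^-3 mol
mass of H2C2O4 = 5.29 × 10^-3 × 90.03 = 0.476 g
% H2C2O4 = 0.476 / 1.02 × 100 = 46.7 %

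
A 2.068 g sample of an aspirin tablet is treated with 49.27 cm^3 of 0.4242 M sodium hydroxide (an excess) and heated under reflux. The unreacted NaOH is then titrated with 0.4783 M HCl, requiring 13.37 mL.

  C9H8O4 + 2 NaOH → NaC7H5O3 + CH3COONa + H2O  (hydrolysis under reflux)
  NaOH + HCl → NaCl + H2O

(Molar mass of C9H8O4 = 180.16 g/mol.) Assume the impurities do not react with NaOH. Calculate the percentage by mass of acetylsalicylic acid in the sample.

n(NaOH) added = 0.04927 × 0.4242 = 0.02090 mol
n(HCl) used in back-titration = 0.01337 × 0.4783 = 6.395 × 10^-3 mol
n(NaOH) left over = 6.395 × 10^-3 mol (1:1 ratio)
n(NaOH) consumed by analyte = 0.02090 − 6.395 × 10^-3 = 0.01451 mol
From the 1:2 ratio, n(C9H8O4) = 1/2 × 0.01451 = 7.253 × 10^-3 mol
mass of C9H8O4 = 7.253 × 10^-3 × 180.16 = 1.307 g
% C9H8O4 = 1.307 / 2.068 × 100 = 63.18 %

63.18 %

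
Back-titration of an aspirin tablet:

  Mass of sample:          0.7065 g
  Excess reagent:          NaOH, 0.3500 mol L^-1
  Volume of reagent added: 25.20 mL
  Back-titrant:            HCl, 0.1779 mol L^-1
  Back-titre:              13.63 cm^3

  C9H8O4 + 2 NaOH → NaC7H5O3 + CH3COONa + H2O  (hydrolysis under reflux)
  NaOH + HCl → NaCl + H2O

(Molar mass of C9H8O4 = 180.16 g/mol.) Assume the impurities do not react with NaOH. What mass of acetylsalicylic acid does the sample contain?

0.5761 g

n(NaOH) added = 0.02520 × 0.3500 = 8.820 × 10^-3 mol
n(HCl) used in back-titration = 0.01363 × 0.1779 = 2.425 × 10^-3 mol
n(NaOH) left over = 2.425 × 10^-3 mol (1:1 ratio)
n(NaOH) consumed by analyte = 8.820 × 10^-3 − 2.425 × 10^-3 = 6.395 × 10^-3 mol
From the 1:2 ratio, n(C9H8O4) = 1/2 × 6.395 × 10^-3 = 3.198 × 10^-3 mol
mass of C9H8O4 = 3.198 × 10^-3 × 180.16 = 0.5761 g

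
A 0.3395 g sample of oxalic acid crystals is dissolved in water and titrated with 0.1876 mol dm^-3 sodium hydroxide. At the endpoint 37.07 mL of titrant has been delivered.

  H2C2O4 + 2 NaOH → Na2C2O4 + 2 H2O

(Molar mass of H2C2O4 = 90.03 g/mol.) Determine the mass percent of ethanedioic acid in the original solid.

92.21 %

n(NaOH) = 0.03707 L × 0.1876 mol/L = 6.954 × 10^-3 mol
From the 1:2 ratio, n(H2C2O4) = 1/2 × 6.954 × 10^-3 = 3.477 × 10^-3 mol
mass of H2C2O4 = 3.477 × 10^-3 × 90.03 g/mol = 0.3130 g
% H2C2O4 = 0.3130 / 0.3395 × 100 = 92.21 %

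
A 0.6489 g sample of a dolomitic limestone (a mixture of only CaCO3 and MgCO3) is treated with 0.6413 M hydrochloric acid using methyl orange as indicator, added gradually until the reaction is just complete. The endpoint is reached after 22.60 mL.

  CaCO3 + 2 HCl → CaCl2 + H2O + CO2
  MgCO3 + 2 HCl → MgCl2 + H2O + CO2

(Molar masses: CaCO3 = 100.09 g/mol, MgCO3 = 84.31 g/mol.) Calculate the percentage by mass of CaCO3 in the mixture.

37.08 %

n(HCl) = 0.02260 × 0.6413 = 0.01449 mol
Let x = n(CaCO3), y = n(MgCO3).
Titrant: 2x + 2y = 0.01449;  mass: 100.09x + 84.31y = 0.6489
Solving, x = 2.404 × 10^-3 mol, y = 4.843 × 10^-3 mol
mass of CaCO3 = 2.404 × 10^-3 × 100.09 = 0.2406 g
% CaCO3 = 0.2406 / 0.6489 × 100 = 37.08 %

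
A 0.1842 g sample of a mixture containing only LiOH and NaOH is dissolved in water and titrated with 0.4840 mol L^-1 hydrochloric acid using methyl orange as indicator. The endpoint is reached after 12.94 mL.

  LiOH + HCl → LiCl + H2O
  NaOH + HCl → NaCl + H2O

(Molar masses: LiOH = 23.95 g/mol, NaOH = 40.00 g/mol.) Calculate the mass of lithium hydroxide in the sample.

n(HCl) = 0.01294 × 0.4840 = 6.263 × 10^-3 mol
Let x = n(LiOH), y = n(NaOH).
Titrant: 1x + 1y = 6.263 × 10^-3;  mass: 23.95x + 40.00y = 0.1842
Solving, x = 4.132 × 10^-3 mol, y = 2.131 × 10^-3 mol
mass of LiOH = 4.132 × 10^-3 × 23.95 = 0.09896 g

0.09896 g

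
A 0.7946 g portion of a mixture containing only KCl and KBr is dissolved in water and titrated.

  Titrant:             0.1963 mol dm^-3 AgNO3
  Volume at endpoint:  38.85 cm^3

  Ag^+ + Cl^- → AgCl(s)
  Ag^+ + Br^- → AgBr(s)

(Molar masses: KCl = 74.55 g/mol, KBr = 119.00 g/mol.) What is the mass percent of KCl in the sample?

23.83 %

n(AgNO3) = 0.03885 × 0.1963 = 7.626 × 10^-3 mol
Let x = n(KCl), y = n(KBr).
Titrant: 1x + 1y = 7.626 × 10^-3;  mass: 74.55x + 119.00y = 0.7946
Solving, x = 2.540 × 10^-3 mol, y = 5.086 × 10^-3 mol
mass of KCl = 2.540 × 10^-3 × 74.55 = 0.1894 g
% KCl = 0.1894 / 0.7946 × 100 = 23.83 %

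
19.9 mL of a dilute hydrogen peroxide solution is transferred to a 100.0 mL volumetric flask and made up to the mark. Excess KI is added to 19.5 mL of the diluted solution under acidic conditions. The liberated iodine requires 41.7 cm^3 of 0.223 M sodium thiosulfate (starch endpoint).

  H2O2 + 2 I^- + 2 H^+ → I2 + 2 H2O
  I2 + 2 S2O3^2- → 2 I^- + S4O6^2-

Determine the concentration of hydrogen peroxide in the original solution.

1.20 M

n(S2O3^2-) = 0.0417 × 0.223 = 9.30 × 10^-3 mol
n(I2) = n(S2O3^2-)/2 = 4.65 × 10^-3 mol
n(H2O2) in the aliquot = 4.65 × 10^-3 mol (1:1 ratio)
[H2O2]_dilute = 4.65 × 10^-3 / 0.0195 = 0.238 mol/L
[H2O2]_original = 0.238 × 100.0/19.9 = 1.20 mol/L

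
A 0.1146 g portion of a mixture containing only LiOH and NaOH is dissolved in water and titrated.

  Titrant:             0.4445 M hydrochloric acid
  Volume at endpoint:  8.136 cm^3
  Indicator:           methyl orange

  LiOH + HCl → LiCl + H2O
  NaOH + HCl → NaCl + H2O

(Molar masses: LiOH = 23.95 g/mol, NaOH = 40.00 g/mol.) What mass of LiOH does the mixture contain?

n(HCl) = 0.008136 × 0.4445 = 3.616 × 10^-3 mol
Let x = n(LiOH), y = n(NaOH).
Titrant: 1x + 1y = 3.616 × 10^-3;  mass: 23.95x + 40.00y = 0.1146
Solving, x = 1.873 × 10^-3 mol, y = 1.744 × 10^-3 mol
mass of LiOH = 1.873 × 10^-3 × 23.95 = 0.04485 g

0.04485 g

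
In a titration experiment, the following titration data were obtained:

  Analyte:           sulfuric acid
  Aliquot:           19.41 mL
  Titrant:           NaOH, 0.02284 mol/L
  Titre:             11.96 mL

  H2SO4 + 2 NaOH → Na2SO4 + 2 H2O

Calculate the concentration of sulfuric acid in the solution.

n(NaOH) = 0.01196 L × 0.02284 mol/L = 2.732 × 10^-4 mol
From the 1:2 mole ratio, n(H2SO4) = 1/2 × 2.732 × 10^-4 = 1.366 × 10^-4 mol
[H2SO4] = 1.366 × 10^-4 mol / 0.01941 L = 0.007037 mol/L

0.007037 mol/L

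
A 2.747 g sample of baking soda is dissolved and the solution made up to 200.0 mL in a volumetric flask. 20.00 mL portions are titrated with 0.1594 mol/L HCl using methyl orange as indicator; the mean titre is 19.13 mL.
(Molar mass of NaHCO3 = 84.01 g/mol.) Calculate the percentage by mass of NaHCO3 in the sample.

NaHCO3 + HCl → NaCl + H2O + CO2
n(HCl) per titration = 0.01913 × 0.1594 = 3.049 × 10^-3 mol
n(NaHCO3) in each aliquot = 3.049 × 10^-3 mol (1:1 ratio)
n(NaHCO3) in the whole flask = 3.049 × 10^-3 × 200.0/20.00 = 0.03049 mol
mass of NaHCO3 = 0.03049 × 84.01 = 2.562 g
% NaHCO3 = 2.562 / 2.747 × 100 = 93.26 %

93.26 %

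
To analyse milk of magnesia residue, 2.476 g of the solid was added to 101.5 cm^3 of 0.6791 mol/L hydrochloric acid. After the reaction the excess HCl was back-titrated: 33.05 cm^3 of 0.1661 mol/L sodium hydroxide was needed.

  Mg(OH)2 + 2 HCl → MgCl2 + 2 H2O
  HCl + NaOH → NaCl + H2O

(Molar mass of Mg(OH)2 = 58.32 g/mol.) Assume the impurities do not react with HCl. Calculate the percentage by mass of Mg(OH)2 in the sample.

74.71 %

n(HCl) added = 0.1015 × 0.6791 = 0.06893 mol
n(NaOH) used in back-titration = 0.03305 × 0.1661 = 5.490 × 10^-3 mol
n(HCl) left over = 5.490 × 10^-3 mol (1:1 ratio)
n(HCl) consumed by analyte = 0.06893 − 5.490 × 10^-3 = 0.06344 mol
From the 1:2 ratio, n(Mg(OH)2) = 1/2 × 0.06344 = 0.03172 mol
mass of Mg(OH)2 = 0.03172 × 58.32 = 1.850 g
% Mg(OH)2 = 1.850 / 2.476 × 100 = 74.71 %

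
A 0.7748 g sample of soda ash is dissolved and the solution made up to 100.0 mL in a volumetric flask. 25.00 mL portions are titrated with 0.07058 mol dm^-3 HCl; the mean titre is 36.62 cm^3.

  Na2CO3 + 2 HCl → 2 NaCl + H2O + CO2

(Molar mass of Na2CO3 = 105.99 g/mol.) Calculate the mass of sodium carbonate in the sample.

n(HCl) per titration = 0.03662 × 0.07058 = 2.585 × 10^-3 mol
From the 1:2 ratio, n(Na2CO3) in each aliquot = 1/2 × 2.585 × 10^-3 = 1.292 × 10^-3 mol
n(Na2CO3) in the whole flask = 1.292 × 10^-3 × 100.0/25.00 = 5.169 × 10^-3 mol
mass of Na2CO3 = 5.169 × 10^-3 × 105.99 = 0.5479 g

0.5479 g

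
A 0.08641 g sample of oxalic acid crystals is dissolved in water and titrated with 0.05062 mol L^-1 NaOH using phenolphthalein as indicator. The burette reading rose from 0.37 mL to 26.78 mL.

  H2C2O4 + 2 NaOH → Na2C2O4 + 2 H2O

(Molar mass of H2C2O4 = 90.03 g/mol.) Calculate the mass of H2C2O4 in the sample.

0.06018 g

n(NaOH) = 0.02641 L × 0.05062 mol/L = 1.337 × 10^-3 mol
From the 1:2 ratio, n(H2C2O4) = 1/2 × 1.337 × 10^-3 = 6.684 × 10^-4 mol
mass of H2C2O4 = 6.684 × 10^-4 × 90.03 g/mol = 0.06018 g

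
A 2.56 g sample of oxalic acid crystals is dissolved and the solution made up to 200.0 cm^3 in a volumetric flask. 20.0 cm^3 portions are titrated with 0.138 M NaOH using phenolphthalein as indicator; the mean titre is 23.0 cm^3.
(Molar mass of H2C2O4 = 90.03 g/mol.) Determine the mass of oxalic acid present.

1.43 g

H2C2O4 + 2 NaOH → Na2C2O4 + 2 H2O
n(NaOH) per titration = 0.0230 × 0.138 = 3.17 × 10^-3 mol
From the 1:2 ratio, n(H2C2O4) in each aliquot = 1/2 × 3.17 × 10^-3 = 1.59 × 10^-3 mol
n(H2C2O4) in the whole flask = 1.59 × 10^-3 × 200.0/20.0 = 0.0159 mol
mass of H2C2O4 = 0.0159 × 90.03 = 1.43 g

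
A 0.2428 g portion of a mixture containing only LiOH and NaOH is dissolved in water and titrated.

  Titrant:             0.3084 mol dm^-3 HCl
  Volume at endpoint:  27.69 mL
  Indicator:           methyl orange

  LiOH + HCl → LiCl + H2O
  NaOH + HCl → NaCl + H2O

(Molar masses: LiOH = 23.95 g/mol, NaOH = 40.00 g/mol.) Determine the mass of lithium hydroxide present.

n(HCl) = 0.02769 × 0.3084 = 8.540 × 10^-3 mol
Let x = n(LiOH), y = n(NaOH).
Titrant: 1x + 1y = 8.540 × 10^-3;  mass: 23.95x + 40.00y = 0.2428
Solving, x = 6.155 × 10^-3 mol, y = 2.385 × 10^-3 mol
mass of LiOH = 6.155 × 10^-3 × 23.95 = 0.1474 g

0.1474 g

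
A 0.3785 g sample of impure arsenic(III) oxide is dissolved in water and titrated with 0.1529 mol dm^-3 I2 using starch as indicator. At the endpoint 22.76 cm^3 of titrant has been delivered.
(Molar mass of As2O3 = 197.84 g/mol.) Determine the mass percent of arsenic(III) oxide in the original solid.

90.95 %

As2O3 + 2 I2 + 2 H2O → As2O5 + 4 HI
n(I2) = 0.02276 L × 0.1529 mol/L = 3.480 × 10^-3 mol
From the 1:2 ratio, n(As2O3) = 1/2 × 3.480 × 10^-3 = 1.740 × 10^-3 mol
mass of As2O3 = 1.740 × 10^-3 × 197.84 g/mol = 0.3442 g
% As2O3 = 0.3442 / 0.3785 × 100 = 90.95 %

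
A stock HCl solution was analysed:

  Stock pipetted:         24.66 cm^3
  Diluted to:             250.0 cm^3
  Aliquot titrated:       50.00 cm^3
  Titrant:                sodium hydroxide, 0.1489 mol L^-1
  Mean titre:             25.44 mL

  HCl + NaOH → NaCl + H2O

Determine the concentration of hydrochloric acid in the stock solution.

n(NaOH) = 0.02544 × 0.1489 = 3.788 × 10^-3 mol
n(HCl) in the aliquot = 3.788 × 10^-3 mol (1:1 ratio)
[HCl]_dilute = 3.788 × 10^-3 / 0.05000 = 0.07576 mol/L
Dilution factor = 250.0 / 24.66 = 10.14
[HCl]_stock = 0.07576 × 10.14 = 0.7680 mol/L

0.7680 mol/L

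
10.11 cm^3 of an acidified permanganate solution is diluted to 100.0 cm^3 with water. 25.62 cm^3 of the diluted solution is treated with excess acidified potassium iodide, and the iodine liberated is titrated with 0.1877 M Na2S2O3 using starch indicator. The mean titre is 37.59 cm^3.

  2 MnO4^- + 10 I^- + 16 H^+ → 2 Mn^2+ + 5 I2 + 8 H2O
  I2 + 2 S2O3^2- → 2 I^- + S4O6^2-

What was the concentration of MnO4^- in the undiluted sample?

n(S2O3^2-) = 0.03759 × 0.1877 = 7.056 × 10^-3 mol
n(I2) = n(S2O3^2-)/2 = 3.528 × 10^-3 mol
From the 2:5 ratio, n(MnO4^-) in the aliquot = 2/5 × 3.528 × 10^-3 = 1.411 × 10^-3 mol
[MnO4^-]_dilute = 1.411 × 10^-3 / 0.02562 = 0.05508 mol/L
[MnO4^-]_original = 0.05508 × 100.0/10.11 = 0.5448 mol/L

0.5448 M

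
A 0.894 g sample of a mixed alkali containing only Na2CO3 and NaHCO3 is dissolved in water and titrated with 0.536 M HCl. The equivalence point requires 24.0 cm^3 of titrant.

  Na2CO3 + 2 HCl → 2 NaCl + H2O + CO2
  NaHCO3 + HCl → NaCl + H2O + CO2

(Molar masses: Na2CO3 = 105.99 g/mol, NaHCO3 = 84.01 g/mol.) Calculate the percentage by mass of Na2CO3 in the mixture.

n(HCl) = 0.0240 × 0.536 = 0.0129 mol
Let x = n(Na2CO3), y = n(NaHCO3).
Titrant: 2x + 1y = 0.0129;  mass: 105.99x + 84.01y = 0.894
Solving, x = 3.01 × 10^-3 mol, y = 6.84 × 10^-3 mol
mass of Na2CO3 = 3.01 × 10^-3 × 105.99 = 0.319 g
% Na2CO3 = 0.319 / 0.894 × 100 = 35.7 %

35.7 %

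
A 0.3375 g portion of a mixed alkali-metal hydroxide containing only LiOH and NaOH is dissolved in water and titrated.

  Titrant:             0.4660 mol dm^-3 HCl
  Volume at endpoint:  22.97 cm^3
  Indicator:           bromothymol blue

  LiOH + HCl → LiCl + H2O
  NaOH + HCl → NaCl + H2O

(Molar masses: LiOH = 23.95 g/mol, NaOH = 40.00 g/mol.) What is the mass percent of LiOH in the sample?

40.08 %

n(HCl) = 0.02297 × 0.4660 = 0.01070 mol
Let x = n(LiOH), y = n(NaOH).
Titrant: 1x + 1y = 0.01070;  mass: 23.95x + 40.00y = 0.3375
Solving, x = 5.649 × 10^-3 mol, y = 5.055 × 10^-3 mol
mass of LiOH = 5.649 × 10^-3 × 23.95 = 0.1353 g
% LiOH = 0.1353 / 0.3375 × 100 = 40.08 %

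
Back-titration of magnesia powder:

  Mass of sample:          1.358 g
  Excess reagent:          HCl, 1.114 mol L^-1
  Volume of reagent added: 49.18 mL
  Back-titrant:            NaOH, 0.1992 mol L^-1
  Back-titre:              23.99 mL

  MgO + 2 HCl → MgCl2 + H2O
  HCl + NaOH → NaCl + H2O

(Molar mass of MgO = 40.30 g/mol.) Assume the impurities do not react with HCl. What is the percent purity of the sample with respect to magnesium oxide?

n(HCl) added = 0.04918 × 1.114 = 0.05479 mol
n(NaOH) used in back-titration = 0.02399 × 0.1992 = 4.779 × 10^-3 mol
n(HCl) left over = 4.779 × 10^-3 mol (1:1 ratio)
n(HCl) consumed by analyte = 0.05479 − 4.779 × 10^-3 = 0.05001 mol
From the 1:2 ratio, n(MgO) = 1/2 × 0.05001 = 0.02500 mol
mass of MgO = 0.02500 × 40.30 = 1.008 g
% MgO = 1.008 / 1.358 × 100 = 74.20 %

74.20 %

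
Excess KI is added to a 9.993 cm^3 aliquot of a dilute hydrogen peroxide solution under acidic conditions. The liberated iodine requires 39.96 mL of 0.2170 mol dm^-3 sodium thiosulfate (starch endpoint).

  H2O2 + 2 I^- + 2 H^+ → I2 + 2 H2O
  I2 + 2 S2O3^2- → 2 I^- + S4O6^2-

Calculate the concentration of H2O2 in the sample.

n(S2O3^2-) = 0.03996 × 0.2170 = 8.671 × 10^-3 mol
n(I2) = n(S2O3^2-)/2 = 4.336 × 10^-3 mol
n(H2O2) in the aliquot = 4.336 × 10^-3 mol (1:1 ratio)
[H2O2] = 4.336 × 10^-3 / 0.009993 = 0.4339 mol/L

0.4339 mol/L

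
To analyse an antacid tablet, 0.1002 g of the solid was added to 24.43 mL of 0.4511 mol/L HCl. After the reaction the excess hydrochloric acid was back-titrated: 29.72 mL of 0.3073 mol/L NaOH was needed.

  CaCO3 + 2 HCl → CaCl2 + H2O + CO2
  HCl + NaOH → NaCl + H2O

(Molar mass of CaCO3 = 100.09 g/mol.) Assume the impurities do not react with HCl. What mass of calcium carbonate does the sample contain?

n(HCl) added = 0.02443 × 0.4511 = 0.01102 mol
n(NaOH) used in back-titration = 0.02972 × 0.3073 = 9.133 × 10^-3 mol
n(HCl) left over = 9.133 × 10^-3 mol (1:1 ratio)
n(HCl) consumed by analyte = 0.01102 − 9.133 × 10^-3 = 1.887 × 10^-3 mol
From the 1:2 ratio, n(CaCO3) = 1/2 × 1.887 × 10^-3 = 9.437 × 10^-4 mol
mass of CaCO3 = 9.437 × 10^-4 × 100.09 = 0.09446 g

0.09446 g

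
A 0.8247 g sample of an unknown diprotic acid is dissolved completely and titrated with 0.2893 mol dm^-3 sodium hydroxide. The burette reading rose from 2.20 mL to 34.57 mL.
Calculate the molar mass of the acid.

176.1 g/mol

n(NaOH) = 0.03237 L × 0.2893 mol/L = 9.365 × 10^-3 mol
From the 1:2 ratio, n(H2A) = 1/2 × 9.365 × 10^-3 = 4.682 × 10^-3 mol
M = m / n = 0.8247 g / 4.682 × 10^-3 mol = 176.1 g/mol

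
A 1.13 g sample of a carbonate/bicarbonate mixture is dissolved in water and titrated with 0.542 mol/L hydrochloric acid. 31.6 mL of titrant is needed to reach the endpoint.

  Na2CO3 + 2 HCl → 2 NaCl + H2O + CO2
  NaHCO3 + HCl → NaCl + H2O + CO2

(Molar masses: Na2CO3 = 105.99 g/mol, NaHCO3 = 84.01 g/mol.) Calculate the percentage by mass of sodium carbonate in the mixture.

n(HCl) = 0.0316 × 0.542 = 0.0171 mol
Let x = n(Na2CO3), y = n(NaHCO3).
Titrant: 2x + 1y = 0.0171;  mass: 105.99x + 84.01y = 1.13
Solving, x = 4.98 × 10^-3 mol, y = 7.17 × 10^-3 mol
mass of Na2CO3 = 4.98 × 10^-3 × 105.99 = 0.528 g
% Na2CO3 = 0.528 / 1.13 × 100 = 46.7 %

46.7 %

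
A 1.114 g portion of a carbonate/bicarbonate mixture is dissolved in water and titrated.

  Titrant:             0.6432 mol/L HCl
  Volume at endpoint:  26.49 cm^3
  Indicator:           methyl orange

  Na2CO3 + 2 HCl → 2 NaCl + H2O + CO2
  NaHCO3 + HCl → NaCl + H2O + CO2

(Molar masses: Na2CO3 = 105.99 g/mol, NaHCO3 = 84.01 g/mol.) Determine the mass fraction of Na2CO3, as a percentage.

48.68 %

n(HCl) = 0.02649 × 0.6432 = 0.01704 mol
Let x = n(Na2CO3), y = n(NaHCO3).
Titrant: 2x + 1y = 0.01704;  mass: 105.99x + 84.01y = 1.114
Solving, x = 5.117 × 10^-3 mol, y = 6.805 × 10^-3 mol
mass of Na2CO3 = 5.117 × 10^-3 × 105.99 = 0.5423 g
% Na2CO3 = 0.5423 / 1.114 × 100 = 48.68 %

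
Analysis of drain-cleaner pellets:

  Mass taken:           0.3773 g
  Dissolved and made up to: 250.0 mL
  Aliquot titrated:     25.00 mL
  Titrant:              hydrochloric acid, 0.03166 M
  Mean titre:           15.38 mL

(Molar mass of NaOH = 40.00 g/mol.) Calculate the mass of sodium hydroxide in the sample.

NaOH + HCl → NaCl + H2O
n(HCl) per titration = 0.01538 × 0.03166 = 4.869 × 10^-4 mol
n(NaOH) in each aliquot = 4.869 × 10^-4 mol (1:1 ratio)
n(NaOH) in the whole flask = 4.869 × 10^-4 × 250.0/25.00 = 4.869 × 10^-3 mol
mass of NaOH = 4.869 × 10^-3 × 40.00 = 0.1948 g

0.1948 g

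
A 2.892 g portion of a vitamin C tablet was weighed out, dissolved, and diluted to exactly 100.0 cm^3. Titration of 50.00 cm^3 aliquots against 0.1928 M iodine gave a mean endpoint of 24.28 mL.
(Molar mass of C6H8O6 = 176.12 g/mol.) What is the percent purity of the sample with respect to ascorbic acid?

57.02 %

C6H8O6 + I2 → C6H6O6 + 2 HI
n(I2) per titration = 0.02428 × 0.1928 = 4.681 × 10^-3 mol
n(C6H8O6) in each aliquot = 4.681 × 10^-3 mol (1:1 ratio)
n(C6H8O6) in the whole flask = 4.681 × 10^-3 × 100.0/50.00 = 9.362 × 10^-3 mol
mass of C6H8O6 = 9.362 × 10^-3 × 176.12 = 1.649 g
% C6H8O6 = 1.649 / 2.892 × 100 = 57.02 %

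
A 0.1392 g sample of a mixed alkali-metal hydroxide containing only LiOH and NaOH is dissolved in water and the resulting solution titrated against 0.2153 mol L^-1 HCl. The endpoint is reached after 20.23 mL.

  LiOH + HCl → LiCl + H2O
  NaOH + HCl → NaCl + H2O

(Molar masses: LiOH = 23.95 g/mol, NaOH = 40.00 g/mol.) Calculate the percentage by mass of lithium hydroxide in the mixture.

n(HCl) = 0.02023 × 0.2153 = 4.356 × 10^-3 mol
Let x = n(LiOH), y = n(NaOH).
Titrant: 1x + 1y = 4.356 × 10^-3;  mass: 23.95x + 40.00y = 0.1392
Solving, x = 2.182 × 10^-3 mol, y = 2.174 × 10^-3 mol
mass of LiOH = 2.182 × 10^-3 × 23.95 = 0.05226 g
% LiOH = 0.05226 / 0.1392 × 100 = 37.54 %

37.54 %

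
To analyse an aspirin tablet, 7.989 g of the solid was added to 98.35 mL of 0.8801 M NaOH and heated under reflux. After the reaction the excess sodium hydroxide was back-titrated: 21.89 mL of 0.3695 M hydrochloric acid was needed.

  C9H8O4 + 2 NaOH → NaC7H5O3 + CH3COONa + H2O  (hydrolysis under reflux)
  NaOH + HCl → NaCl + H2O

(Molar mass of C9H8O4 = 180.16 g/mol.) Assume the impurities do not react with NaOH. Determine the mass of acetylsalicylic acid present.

n(NaOH) added = 0.09835 × 0.8801 = 0.08656 mol
n(HCl) used in back-titration = 0.02189 × 0.3695 = 8.088 × 10^-3 mol
n(NaOH) left over = 8.088 × 10^-3 mol (1:1 ratio)
n(NaOH) consumed by analyte = 0.08656 − 8.088 × 10^-3 = 0.07847 mol
From the 1:2 ratio, n(C9H8O4) = 1/2 × 0.07847 = 0.03923 mol
mass of C9H8O4 = 0.03923 × 180.16 = 7.069 g

7.069 g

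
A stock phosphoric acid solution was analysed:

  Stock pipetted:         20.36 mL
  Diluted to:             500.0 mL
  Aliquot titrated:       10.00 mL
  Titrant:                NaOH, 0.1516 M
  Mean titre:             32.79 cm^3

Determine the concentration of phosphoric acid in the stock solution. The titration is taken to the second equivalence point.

H3PO4 + 2 NaOH → Na2HPO4 + 2 H2O
n(NaOH) = 0.03279 × 0.1516 = 4.971 × 10^-3 mol
From the 1:2 ratio, n(H3PO4) in the aliquot = 1/2 × 4.971 × 10^-3 = 2.485 × 10^-3 mol
[H3PO4]_dilute = 2.485 × 10^-3 / 0.01000 = 0.2485 mol/L
Dilution factor = 500.0 / 20.36 = 24.56
[H3PO4]_stock = 0.2485 × 24.56 = 6.104 mol/L

6.104 M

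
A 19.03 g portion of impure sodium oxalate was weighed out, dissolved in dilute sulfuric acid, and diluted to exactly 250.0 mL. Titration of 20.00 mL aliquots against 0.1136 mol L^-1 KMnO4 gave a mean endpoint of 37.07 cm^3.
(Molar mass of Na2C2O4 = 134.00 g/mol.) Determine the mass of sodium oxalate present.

2 MnO4^- + 5 C2O4^2- + 16 H^+ → 2 Mn^2+ + 10 CO2 + 8 H2O
n(KMnO4) per titration = 0.03707 × 0.1136 = 4.211 × 10^-3 mol
From the 5:2 ratio, n(Na2C2O4) in each aliquot = 5/2 × 4.211 × 10^-3 = 0.01053 mol
n(Na2C2O4) in the whole flask = 0.01053 × 250.0/20.00 = 0.1316 mol
mass of Na2C2O4 = 0.1316 × 134.00 = 17.63 g

17.63 g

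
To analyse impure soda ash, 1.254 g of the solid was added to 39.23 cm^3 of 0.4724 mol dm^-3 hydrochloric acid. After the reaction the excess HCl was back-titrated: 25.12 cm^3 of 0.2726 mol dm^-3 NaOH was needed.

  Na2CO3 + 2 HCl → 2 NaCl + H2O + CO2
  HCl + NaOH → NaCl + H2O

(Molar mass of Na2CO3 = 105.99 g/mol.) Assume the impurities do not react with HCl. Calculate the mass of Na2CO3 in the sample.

0.6192 g

n(HCl) added = 0.03923 × 0.4724 = 0.01853 mol
n(NaOH) used in back-titration = 0.02512 × 0.2726 = 6.848 × 10^-3 mol
n(HCl) left over = 6.848 × 10^-3 mol (1:1 ratio)
n(HCl) consumed by analyte = 0.01853 − 6.848 × 10^-3 = 0.01168 mol
From the 1:2 ratio, n(Na2CO3) = 1/2 × 0.01168 = 5.842 × 10^-3 mol
mass of Na2CO3 = 5.842 × 10^-3 × 105.99 = 0.6192 g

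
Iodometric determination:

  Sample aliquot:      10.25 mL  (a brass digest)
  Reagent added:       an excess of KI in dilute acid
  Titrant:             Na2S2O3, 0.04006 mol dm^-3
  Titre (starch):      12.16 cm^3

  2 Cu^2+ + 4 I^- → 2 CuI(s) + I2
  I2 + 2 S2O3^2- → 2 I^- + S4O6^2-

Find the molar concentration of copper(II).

0.04752 mol/L

n(S2O3^2-) = 0.01216 × 0.04006 = 4.871 × 10^-4 mol
n(I2) = n(S2O3^2-)/2 = 2.436 × 10^-4 mol
From the 2:1 ratio, n(Cu2+) in the aliquot = 2/1 × 2.436 × 10^-4 = 4.871 × 10^-4 mol
[Cu2+] = 4.871 × 10^-4 / 0.01025 = 0.04752 mol/L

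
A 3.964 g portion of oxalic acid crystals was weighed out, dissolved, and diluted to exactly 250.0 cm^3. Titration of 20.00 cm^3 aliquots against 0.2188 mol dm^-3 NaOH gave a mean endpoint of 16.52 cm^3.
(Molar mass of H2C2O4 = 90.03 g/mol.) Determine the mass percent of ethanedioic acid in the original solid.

H2C2O4 + 2 NaOH → Na2C2O4 + 2 H2O
n(NaOH) per titration = 0.01652 × 0.2188 = 3.615 × 10^-3 mol
From the 1:2 ratio, n(H2C2O4) in each aliquot = 1/2 × 3.615 × 10^-3 = 1.807 × 10^-3 mol
n(H2C2O4) in the whole flask = 1.807 × 10^-3 × 250.0/20.00 = 0.02259 mol
mass of H2C2O4 = 0.02259 × 90.03 = 2.034 g
% H2C2O4 = 2.034 / 3.964 × 100 = 51.31 %

51.31 %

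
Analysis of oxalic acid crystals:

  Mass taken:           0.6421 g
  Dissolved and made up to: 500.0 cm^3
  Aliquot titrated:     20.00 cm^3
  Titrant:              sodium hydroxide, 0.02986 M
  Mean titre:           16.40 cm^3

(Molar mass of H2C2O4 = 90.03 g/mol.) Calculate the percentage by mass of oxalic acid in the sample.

H2C2O4 + 2 NaOH → Na2C2O4 + 2 H2O
n(NaOH) per titration = 0.01640 × 0.02986 = 4.897 × 10^-4 mol
From the 1:2 ratio, n(H2C2O4) in each aliquot = 1/2 × 4.897 × 10^-4 = 2.449 × 10^-4 mol
n(H2C2O4) in the whole flask = 2.449 × 10^-4 × 500.0/20.00 = 6.121 × 10^-3 mol
mass of H2C2O4 = 6.121 × 10^-3 × 90.03 = 0.5511 g
% H2C2O4 = 0.5511 / 0.6421 × 100 = 85.83 %

85.83 %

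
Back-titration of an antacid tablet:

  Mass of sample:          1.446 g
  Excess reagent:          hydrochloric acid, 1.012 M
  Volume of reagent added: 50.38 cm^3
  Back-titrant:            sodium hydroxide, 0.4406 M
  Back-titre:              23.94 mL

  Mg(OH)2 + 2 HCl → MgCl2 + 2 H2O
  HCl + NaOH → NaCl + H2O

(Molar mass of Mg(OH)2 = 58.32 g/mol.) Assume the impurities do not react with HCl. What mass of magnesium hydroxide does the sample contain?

1.179 g

n(HCl) added = 0.05038 × 1.012 = 0.05098 mol
n(NaOH) used in back-titration = 0.02394 × 0.4406 = 0.01055 mol
n(HCl) left over = 0.01055 mol (1:1 ratio)
n(HCl) consumed by analyte = 0.05098 − 0.01055 = 0.04044 mol
From the 1:2 ratio, n(Mg(OH)2) = 1/2 × 0.04044 = 0.02022 mol
mass of Mg(OH)2 = 0.02022 × 58.32 = 1.179 g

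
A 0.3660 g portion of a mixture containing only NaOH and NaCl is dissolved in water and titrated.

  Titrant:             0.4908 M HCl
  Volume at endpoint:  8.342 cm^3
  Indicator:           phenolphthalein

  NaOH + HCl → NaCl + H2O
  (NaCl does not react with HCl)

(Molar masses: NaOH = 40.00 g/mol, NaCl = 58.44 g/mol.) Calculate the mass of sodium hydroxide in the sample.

0.1638 g

n(HCl) = 0.008342 × 0.4908 = 4.094 × 10^-3 mol
Let x = n(NaOH), y = n(NaCl).
Titrant: 1x = 4.094 × 10^-3;  mass: 40.00x + 58.44y = 0.3660
Solving, x = 4.094 × 10^-3 mol, y = 3.460 × 10^-3 mol
mass of NaOH = 4.094 × 10^-3 × 40.00 = 0.1638 g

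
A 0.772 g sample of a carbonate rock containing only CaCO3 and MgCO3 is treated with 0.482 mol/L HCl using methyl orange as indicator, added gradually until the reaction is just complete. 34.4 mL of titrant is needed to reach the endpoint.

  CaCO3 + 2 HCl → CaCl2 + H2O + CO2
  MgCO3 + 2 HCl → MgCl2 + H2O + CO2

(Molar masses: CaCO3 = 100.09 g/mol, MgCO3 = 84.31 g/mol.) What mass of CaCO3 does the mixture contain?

n(HCl) = 0.0344 × 0.482 = 0.0166 mol
Let x = n(CaCO3), y = n(MgCO3).
Titrant: 2x + 2y = 0.0166;  mass: 100.09x + 84.31y = 0.772
Solving, x = 4.63 × 10^-3 mol, y = 3.66 × 10^-3 mol
mass of CaCO3 = 4.63 × 10^-3 × 100.09 = 0.463 g

0.463 g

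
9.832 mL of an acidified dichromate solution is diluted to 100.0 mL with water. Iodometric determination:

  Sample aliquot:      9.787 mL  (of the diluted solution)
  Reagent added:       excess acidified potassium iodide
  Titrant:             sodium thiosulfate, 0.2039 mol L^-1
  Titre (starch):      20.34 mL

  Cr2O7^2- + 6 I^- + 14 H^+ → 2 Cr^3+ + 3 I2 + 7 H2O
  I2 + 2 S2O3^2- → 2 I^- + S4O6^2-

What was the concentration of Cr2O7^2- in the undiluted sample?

0.7183 mol/L

n(S2O3^2-) = 0.02034 × 0.2039 = 4.147 × 10^-3 mol
n(I2) = n(S2O3^2-)/2 = 2.074 × 10^-3 mol
From the 1:3 ratio, n(Cr2O7^2-) in the aliquot = 1/3 × 2.074 × 10^-3 = 6.912 × 10^-4 mol
[Cr2O7^2-]_dilute = 6.912 × 10^-4 / 0.009787 = 0.07063 mol/L
[Cr2O7^2-]_original = 0.07063 × 100.0/9.832 = 0.7183 mol/L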